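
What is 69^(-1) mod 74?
59

gcd(69, 74) = 1, so the inverse exists.
Extended Euclidean algorithm on (74, 69):
74 = 1 × 69 + 5  ⟹  5 = (1)·74 + (-1)·69
69 = 13 × 5 + 4  ⟹  4 = (-13)·74 + (14)·69
5 = 1 × 4 + 1  ⟹  1 = (14)·74 + (-15)·69
So (-15)·69 ≡ 1 (mod 74), i.e. 69^(-1) ≡ -15 ≡ 59 (mod 74).
Check: 69 × 59 = 4071 ≡ 1 (mod 74)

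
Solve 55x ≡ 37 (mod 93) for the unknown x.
x ≡ 70 (mod 93)

gcd(55, 93) = 1, which divides 37, so solutions exist.
Find 55^(-1) mod 93 by the extended Euclidean algorithm:
93 = 1 × 55 + 38  ⟹  38 = (1)·93 + (-1)·55
55 = 1 × 38 + 17  ⟹  17 = (-1)·93 + (2)·55
38 = 2 × 17 + 4  ⟹  4 = (3)·93 + (-5)·55
17 = 4 × 4 + 1  ⟹  1 = (-13)·93 + (22)·55
So (22)·55 ≡ 1 (mod 93), i.e. 55^(-1) ≡ 22 (mod 93).
x ≡ 22 × 37 = 814 ≡ 70 (mod 93).
Check: 55 × 70 = 3850 ≡ 37 (mod 93).
Unique solution: x ≡ 70 (mod 93)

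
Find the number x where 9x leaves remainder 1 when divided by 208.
185

gcd(9, 208) = 1, so the inverse exists.
Extended Euclidean algorithm on (208, 9):
208 = 23 × 9 + 1  ⟹  1 = (1)·208 + (-23)·9
So (-23)·9 ≡ 1 (mod 208), i.e. 9^(-1) ≡ -23 ≡ 185 (mod 208).
Check: 9 × 185 = 1665 ≡ 1 (mod 208)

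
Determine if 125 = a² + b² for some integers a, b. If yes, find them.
2² + 11² (a=2, b=11)

Factorization: 125 = 5^3
By Fermat: n is sum of two squares iff every prime p ≡ 3 (mod 4) appears to even power.
All primes ≡ 3 (mod 4) appear to even power.
Search a = 0, 1, 2, … for 125 - a² a perfect square: first hit at a = 2: 125 - 4 = 121 = 11².
125 = 2² + 11² = 4 + 121 ✓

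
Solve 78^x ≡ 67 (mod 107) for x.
91

Baby-step giant-step with step n = ⌈√107⌉ = 11.
Baby steps 78^j mod 107 (j:value) for j=0..10: 0:1, 1:78, 2:92, 3:7, 4:11, 5:2, 6:49, 7:77, 8:14, 9:22, 10:4.
Giant-step multiplier: 78^(-11) ≡ 78^(106-11) = 78^95 ≡ 95 (mod 107).
Giant steps γ_i = 67·95^i mod 107: γ_0=67, γ_1=52, γ_2=18, γ_3=105, γ_4=24, γ_5=33, γ_6=32, γ_7=44, γ_8=7 (in table at j=3).
x = i·n + j = 8·11 + 3 = 91.
Check: 78^91 ≡ 67 (mod 107).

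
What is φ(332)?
164

332 = 2^2 × 83
φ(n) = n × ∏(1 - 1/p) for each prime p dividing n
φ(332) = 332 × (1 - 1/2) × (1 - 1/83) = 164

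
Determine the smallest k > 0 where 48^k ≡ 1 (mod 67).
66

67 is prime, so ord(48) divides φ(67) = 66.
Divisors of 66: 1, 2, 3, 6, 11, 22, 33, 66.
Repeated squaring: 48^1 ≡ 48, 48^2 ≡ 26, 48^4 ≡ 6, 48^8 ≡ 36, 48^16 ≡ 23, 48^32 ≡ 60, 48^64 ≡ 49 (mod 67).
Test 48^d mod 67 for each divisor d in increasing order:
48^1 ≡ 48
48^2 ≡ 26
48^3 = 48^2·48^1 ≡ 42
48^6 = 48^4·48^2 ≡ 22
48^11 = 48^8·48^2·48^1 ≡ 38
48^22 = 48^16·48^4·48^2 ≡ 37
48^33 = 48^32·48^1 ≡ 66
48^66 = 48^64·48^2 ≡ 1  ← first divisor giving 1
The order is 66.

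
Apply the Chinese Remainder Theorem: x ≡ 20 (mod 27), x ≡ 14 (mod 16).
398

Using Chinese Remainder Theorem:
M = 27 × 16 = 432
M1 = 16, M2 = 27
y1 = 16^(-1) mod 27 = 22
y2 = 27^(-1) mod 16 = 3
x = (20×16×22 + 14×27×3) mod 432 = 398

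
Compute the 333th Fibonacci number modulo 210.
128

Matrix identity: Q^n = [[F_(n+1), F_n], [F_n, F_(n-1)]] with Q = [[1,1],[1,0]].
n = 333 = 101001101₂. Square-and-multiply, entries mod 210:
Q^1 = [[1,1],[1,0]]
Q^2 = (Q^1)² = [[2,1],[1,1]]
Q^5 = (Q^2)²·Q = [[8,5],[5,3]]
Q^10 = (Q^5)² = [[89,55],[55,34]]
Q^20 = (Q^10)² = [[26,45],[45,191]]
Q^41 = (Q^20)²·Q = [[76,181],[181,105]]
Q^83 = (Q^41)²·Q = [[108,107],[107,1]]
Q^166 = (Q^83)² = [[13,113],[113,110]]
Q^333 = (Q^166)²·Q = [[167,128],[128,39]]
F_333 mod 210 = Q^333[0][1] = 128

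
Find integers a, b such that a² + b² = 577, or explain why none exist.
1² + 24² (a=1, b=24)

Factorization: 577 = 577
By Fermat: n is sum of two squares iff every prime p ≡ 3 (mod 4) appears to even power.
All primes ≡ 3 (mod 4) appear to even power.
Search a = 0, 1, 2, … for 577 - a² a perfect square: first hit at a = 1: 577 - 1 = 576 = 24².
577 = 1² + 24² = 1 + 576 ✓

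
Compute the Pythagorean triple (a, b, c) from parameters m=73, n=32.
(4305, 4672, 6353)

Euclid's formula: a = m² - n², b = 2mn, c = m² + n²
m = 73, n = 32
a = 73² - 32² = 5329 - 1024 = 4305
b = 2 × 73 × 32 = 4672
c = 73² + 32² = 5329 + 1024 = 6353
Verification: 4305² + 4672² = 18533025 + 21827584 = 40360609 = 6353² ✓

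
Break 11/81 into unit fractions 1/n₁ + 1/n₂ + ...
1/8 + 1/93 + 1/20088

Greedy algorithm:
11/81: ceiling(81/11) = 8, use 1/8
7/648: ceiling(648/7) = 93, use 1/93
1/20088: ceiling(20088/1) = 20088, use 1/20088
Result: 11/81 = 1/8 + 1/93 + 1/20088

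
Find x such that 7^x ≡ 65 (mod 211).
144

Baby-step giant-step with step n = ⌈√211⌉ = 15.
Baby steps 7^j mod 211 (j:value) for j=0..14: 0:1, 1:7, 2:49, 3:132, 4:80, 5:138, 6:122, 7:10, 8:70, 9:68, 10:54, 11:167, 12:114, 13:165, 14:100.
Giant-step multiplier: 7^(-15) ≡ 7^(210-15) = 7^195 ≡ 63 (mod 211).
Giant steps γ_i = 65·63^i mod 211: γ_0=65, γ_1=86, γ_2=143, γ_3=147, γ_4=188, γ_5=28, γ_6=76, γ_7=146, γ_8=125, γ_9=68 (in table at j=9).
x = i·n + j = 9·15 + 9 = 144.
Check: 7^144 ≡ 65 (mod 211).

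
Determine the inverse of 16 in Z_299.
243

gcd(16, 299) = 1, so the inverse exists.
Extended Euclidean algorithm on (299, 16):
299 = 18 × 16 + 11  ⟹  11 = (1)·299 + (-18)·16
16 = 1 × 11 + 5  ⟹  5 = (-1)·299 + (19)·16
11 = 2 × 5 + 1  ⟹  1 = (3)·299 + (-56)·16
So (-56)·16 ≡ 1 (mod 299), i.e. 16^(-1) ≡ -56 ≡ 243 (mod 299).
Check: 16 × 243 = 3888 ≡ 1 (mod 299)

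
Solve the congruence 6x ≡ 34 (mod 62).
x ≡ 16 (mod 31)

gcd(6, 62) = 2, which divides 34, so solutions exist.
Divide through by 2: 3x ≡ 17 (mod 31).
Find 3^(-1) mod 31 by the extended Euclidean algorithm:
31 = 10 × 3 + 1  ⟹  1 = (1)·31 + (-10)·3
So (-10)·3 ≡ 1 (mod 31), i.e. 3^(-1) ≡ -10 ≡ 21 (mod 31).
x ≡ 21 × 17 = 357 ≡ 16 (mod 31).
Check: 6 × 16 = 96 ≡ 34 (mod 62).
x ≡ 16 (mod 31), giving 2 solutions mod 62.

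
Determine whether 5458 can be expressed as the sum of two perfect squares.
47² + 57² (a=47, b=57)

Factorization: 5458 = 2 × 2729
By Fermat: n is sum of two squares iff every prime p ≡ 3 (mod 4) appears to even power.
All primes ≡ 3 (mod 4) appear to even power.
Search a = 0, 1, 2, … for 5458 - a² a perfect square: first hit at a = 47: 5458 - 2209 = 3249 = 57².
5458 = 47² + 57² = 2209 + 3249 ✓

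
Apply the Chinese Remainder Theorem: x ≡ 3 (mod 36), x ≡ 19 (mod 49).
1587

Using Chinese Remainder Theorem:
M = 36 × 49 = 1764
M1 = 49, M2 = 36
y1 = 49^(-1) mod 36 = 25
y2 = 36^(-1) mod 49 = 15
x = (3×49×25 + 19×36×15) mod 1764 = 1587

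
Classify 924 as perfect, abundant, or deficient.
abundant

Proper divisors of 924: sum = 1 + 2 + 3 + 4 + 6 + 7 + 11 + 12 + ... + 154 + 231 + 308 + 462 (23 divisors) = 1764
Since 1764 > 924, 924 is abundant.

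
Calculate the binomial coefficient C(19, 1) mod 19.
0

Using Lucas' theorem:
Write n=19 and k=1 in base 19:
n in base 19: [1, 0]
k in base 19: [0, 1]
C(19,1) mod 19 = ∏ C(n_i, k_i) mod 19
Digit binomials (mod 19): C(1,0) = 1; C(0,1) = 0 (k_i > n_i)
Product: 1 × 0 = 0 ≡ 0 (mod 19)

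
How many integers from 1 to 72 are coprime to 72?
24

72 = 2^3 × 3^2
φ(n) = n × ∏(1 - 1/p) for each prime p dividing n
φ(72) = 72 × (1 - 1/2) × (1 - 1/3) = 24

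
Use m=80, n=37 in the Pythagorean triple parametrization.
(5031, 5920, 7769)

Euclid's formula: a = m² - n², b = 2mn, c = m² + n²
m = 80, n = 37
a = 80² - 37² = 6400 - 1369 = 5031
b = 2 × 80 × 37 = 5920
c = 80² + 37² = 6400 + 1369 = 7769
Verification: 5031² + 5920² = 25310961 + 35046400 = 60357361 = 7769² ✓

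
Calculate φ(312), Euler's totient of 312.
96

312 = 2^3 × 3 × 13
φ(n) = n × ∏(1 - 1/p) for each prime p dividing n
φ(312) = 312 × (1 - 1/2) × (1 - 1/3) × (1 - 1/13) = 96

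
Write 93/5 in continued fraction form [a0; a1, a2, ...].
[18; 1, 1, 2]

Euclidean algorithm steps:
93 = 18 × 5 + 3
5 = 1 × 3 + 2
3 = 1 × 2 + 1
2 = 2 × 1 + 0
Continued fraction: [18; 1, 1, 2]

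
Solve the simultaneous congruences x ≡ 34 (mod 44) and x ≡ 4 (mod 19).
650

Using Chinese Remainder Theorem:
M = 44 × 19 = 836
M1 = 19, M2 = 44
y1 = 19^(-1) mod 44 = 7
y2 = 44^(-1) mod 19 = 16
x = (34×19×7 + 4×44×16) mod 836 = 650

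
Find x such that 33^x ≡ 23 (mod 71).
15

Baby-step giant-step with step n = ⌈√71⌉ = 9.
Baby steps 33^j mod 71 (j:value) for j=0..8: 0:1, 1:33, 2:24, 3:11, 4:8, 5:51, 6:50, 7:17, 8:64.
Giant-step multiplier: 33^(-9) ≡ 33^(70-9) = 33^61 ≡ 67 (mod 71).
Giant steps γ_i = 23·67^i mod 71: γ_0=23, γ_1=50 (in table at j=6).
x = i·n + j = 1·9 + 6 = 15.
Check: 33^15 ≡ 23 (mod 71).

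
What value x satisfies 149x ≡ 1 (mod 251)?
219

gcd(149, 251) = 1, so the inverse exists.
Extended Euclidean algorithm on (251, 149):
251 = 1 × 149 + 102  ⟹  102 = (1)·251 + (-1)·149
149 = 1 × 102 + 47  ⟹  47 = (-1)·251 + (2)·149
102 = 2 × 47 + 8  ⟹  8 = (3)·251 + (-5)·149
47 = 5 × 8 + 7  ⟹  7 = (-16)·251 + (27)·149
8 = 1 × 7 + 1  ⟹  1 = (19)·251 + (-32)·149
So (-32)·149 ≡ 1 (mod 251), i.e. 149^(-1) ≡ -32 ≡ 219 (mod 251).
Check: 149 × 219 = 32631 ≡ 1 (mod 251)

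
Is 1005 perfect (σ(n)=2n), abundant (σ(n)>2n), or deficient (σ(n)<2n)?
deficient

Proper divisors of 1005: sum = 1 + 3 + 5 + 15 + 67 + 201 + 335 = 627
Since 627 < 1005, 1005 is deficient.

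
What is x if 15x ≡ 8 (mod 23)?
x ≡ 22 (mod 23)

gcd(15, 23) = 1, which divides 8, so solutions exist.
Find 15^(-1) mod 23 by the extended Euclidean algorithm:
23 = 1 × 15 + 8  ⟹  8 = (1)·23 + (-1)·15
15 = 1 × 8 + 7  ⟹  7 = (-1)·23 + (2)·15
8 = 1 × 7 + 1  ⟹  1 = (2)·23 + (-3)·15
So (-3)·15 ≡ 1 (mod 23), i.e. 15^(-1) ≡ -3 ≡ 20 (mod 23).
x ≡ 20 × 8 = 160 ≡ 22 (mod 23).
Check: 15 × 22 = 330 ≡ 8 (mod 23).
Unique solution: x ≡ 22 (mod 23)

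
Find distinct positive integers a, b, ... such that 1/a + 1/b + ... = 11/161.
1/15 + 1/604 + 1/1458660

Greedy algorithm:
11/161: ceiling(161/11) = 15, use 1/15
4/2415: ceiling(2415/4) = 604, use 1/604
1/1458660: ceiling(1458660/1) = 1458660, use 1/1458660
Result: 11/161 = 1/15 + 1/604 + 1/1458660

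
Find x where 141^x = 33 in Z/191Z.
39

Baby-step giant-step with step n = ⌈√191⌉ = 14.
Baby steps 141^j mod 191 (j:value) for j=0..13: 0:1, 1:141, 2:17, 3:105, 4:98, 5:66, 6:138, 7:167, 8:54, 9:165, 10:154, 11:131, 12:135, 13:126.
Giant-step multiplier: 141^(-14) ≡ 141^(190-14) = 141^176 ≡ 64 (mod 191).
Giant steps γ_i = 33·64^i mod 191: γ_0=33, γ_1=11, γ_2=131 (in table at j=11).
x = i·n + j = 2·14 + 11 = 39.
Check: 141^39 ≡ 33 (mod 191).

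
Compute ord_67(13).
66

67 is prime, so ord(13) divides φ(67) = 66.
Divisors of 66: 1, 2, 3, 6, 11, 22, 33, 66.
Repeated squaring: 13^1 ≡ 13, 13^2 ≡ 35, 13^4 ≡ 19, 13^8 ≡ 26, 13^16 ≡ 6, 13^32 ≡ 36, 13^64 ≡ 23 (mod 67).
Test 13^d mod 67 for each divisor d in increasing order:
13^1 ≡ 13
13^2 ≡ 35
13^3 = 13^2·13^1 ≡ 53
13^6 = 13^4·13^2 ≡ 62
13^11 = 13^8·13^2·13^1 ≡ 38
13^22 = 13^16·13^4·13^2 ≡ 37
13^33 = 13^32·13^1 ≡ 66
13^66 = 13^64·13^2 ≡ 1  ← first divisor giving 1
The order is 66.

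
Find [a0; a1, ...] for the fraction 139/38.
[3; 1, 1, 1, 12]

Euclidean algorithm steps:
139 = 3 × 38 + 25
38 = 1 × 25 + 13
25 = 1 × 13 + 12
13 = 1 × 12 + 1
12 = 12 × 1 + 0
Continued fraction: [3; 1, 1, 1, 12]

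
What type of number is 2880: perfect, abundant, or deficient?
abundant

Proper divisors of 2880: sum = 1 + 2 + 3 + 4 + 5 + 6 + 8 + 9 + ... + 576 + 720 + 960 + 1440 (41 divisors) = 7026
Since 7026 > 2880, 2880 is abundant.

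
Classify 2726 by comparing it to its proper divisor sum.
deficient

Proper divisors of 2726: sum = 1 + 2 + 29 + 47 + 58 + 94 + 1363 = 1594
Since 1594 < 2726, 2726 is deficient.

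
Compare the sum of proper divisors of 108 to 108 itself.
abundant

Proper divisors of 108: sum = 1 + 2 + 3 + 4 + 6 + 9 + 12 + 18 + 27 + 36 + 54 = 172
Since 172 > 108, 108 is abundant.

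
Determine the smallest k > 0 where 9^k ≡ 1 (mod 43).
21

43 is prime, so ord(9) divides φ(43) = 42.
Divisors of 42: 1, 2, 3, 6, 7, 14, 21, 42.
Repeated squaring: 9^1 ≡ 9, 9^2 ≡ 38, 9^4 ≡ 25, 9^8 ≡ 23, 9^16 ≡ 13, 9^32 ≡ 40 (mod 43).
Test 9^d mod 43 for each divisor d in increasing order:
9^1 ≡ 9
9^2 ≡ 38
9^3 = 9^2·9^1 ≡ 41
9^6 = 9^4·9^2 ≡ 4
9^7 = 9^4·9^2·9^1 ≡ 36
9^14 = 9^8·9^4·9^2 ≡ 6
9^21 = 9^16·9^4·9^1 ≡ 1  ← first divisor giving 1
The order is 21.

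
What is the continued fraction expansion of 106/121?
[0; 1, 7, 15]

Euclidean algorithm steps:
106 = 0 × 121 + 106
121 = 1 × 106 + 15
106 = 7 × 15 + 1
15 = 15 × 1 + 0
Continued fraction: [0; 1, 7, 15]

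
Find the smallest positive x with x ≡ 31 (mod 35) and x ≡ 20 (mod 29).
136

Using Chinese Remainder Theorem:
M = 35 × 29 = 1015
M1 = 29, M2 = 35
y1 = 29^(-1) mod 35 = 29
y2 = 35^(-1) mod 29 = 5
x = (31×29×29 + 20×35×5) mod 1015 = 136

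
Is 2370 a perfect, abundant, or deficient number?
abundant

Proper divisors of 2370: sum = 1 + 2 + 3 + 5 + 6 + 10 + 15 + 30 + 79 + 158 + 237 + 395 + 474 + 790 + 1185 = 3390
Since 3390 > 2370, 2370 is abundant.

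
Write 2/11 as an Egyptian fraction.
1/6 + 1/66

Greedy algorithm:
2/11: ceiling(11/2) = 6, use 1/6
1/66: ceiling(66/1) = 66, use 1/66
Result: 2/11 = 1/6 + 1/66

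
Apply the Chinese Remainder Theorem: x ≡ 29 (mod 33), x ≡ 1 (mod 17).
392

Using Chinese Remainder Theorem:
M = 33 × 17 = 561
M1 = 17, M2 = 33
y1 = 17^(-1) mod 33 = 2
y2 = 33^(-1) mod 17 = 16
x = (29×17×2 + 1×33×16) mod 561 = 392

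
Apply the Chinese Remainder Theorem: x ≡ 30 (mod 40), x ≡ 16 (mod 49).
310

Using Chinese Remainder Theorem:
M = 40 × 49 = 1960
M1 = 49, M2 = 40
y1 = 49^(-1) mod 40 = 9
y2 = 40^(-1) mod 49 = 38
x = (30×49×9 + 16×40×38) mod 1960 = 310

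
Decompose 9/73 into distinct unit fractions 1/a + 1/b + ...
1/9 + 1/83 + 1/7791 + 1/70808504 + 1/10027688406627528

Greedy algorithm:
9/73: ceiling(73/9) = 9, use 1/9
8/657: ceiling(657/8) = 83, use 1/83
7/54531: ceiling(54531/7) = 7791, use 1/7791
2/141617007: ceiling(141617007/2) = 70808504, use 1/70808504
1/10027688406627528: ceiling(10027688406627528/1) = 10027688406627528, use 1/10027688406627528
Result: 9/73 = 1/9 + 1/83 + 1/7791 + 1/70808504 + 1/10027688406627528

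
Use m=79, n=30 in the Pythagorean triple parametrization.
(5341, 4740, 7141)

Euclid's formula: a = m² - n², b = 2mn, c = m² + n²
m = 79, n = 30
a = 79² - 30² = 6241 - 900 = 5341
b = 2 × 79 × 30 = 4740
c = 79² + 30² = 6241 + 900 = 7141
Verification: 5341² + 4740² = 28526281 + 22467600 = 50993881 = 7141² ✓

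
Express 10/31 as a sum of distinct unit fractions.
1/4 + 1/14 + 1/868

Greedy algorithm:
10/31: ceiling(31/10) = 4, use 1/4
9/124: ceiling(124/9) = 14, use 1/14
1/868: ceiling(868/1) = 868, use 1/868
Result: 10/31 = 1/4 + 1/14 + 1/868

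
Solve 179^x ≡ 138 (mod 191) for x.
116

Baby-step giant-step with step n = ⌈√191⌉ = 14.
Baby steps 179^j mod 191 (j:value) for j=0..13: 0:1, 1:179, 2:144, 3:182, 4:108, 5:41, 6:81, 7:174, 8:13, 9:35, 10:153, 11:74, 12:67, 13:151.
Giant-step multiplier: 179^(-14) ≡ 179^(190-14) = 179^176 ≡ 115 (mod 191).
Giant steps γ_i = 138·115^i mod 191: γ_0=138, γ_1=17, γ_2=45, γ_3=18, γ_4=160, γ_5=64, γ_6=102, γ_7=79, γ_8=108 (in table at j=4).
x = i·n + j = 8·14 + 4 = 116.
Check: 179^116 ≡ 138 (mod 191).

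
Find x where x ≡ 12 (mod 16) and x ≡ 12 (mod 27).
12

Using Chinese Remainder Theorem:
M = 16 × 27 = 432
M1 = 27, M2 = 16
y1 = 27^(-1) mod 16 = 3
y2 = 16^(-1) mod 27 = 22
x = (12×27×3 + 12×16×22) mod 432 = 12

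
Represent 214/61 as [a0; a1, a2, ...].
[3; 1, 1, 30]

Euclidean algorithm steps:
214 = 3 × 61 + 31
61 = 1 × 31 + 30
31 = 1 × 30 + 1
30 = 30 × 1 + 0
Continued fraction: [3; 1, 1, 30]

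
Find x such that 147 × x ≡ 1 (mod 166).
131

gcd(147, 166) = 1, so the inverse exists.
Extended Euclidean algorithm on (166, 147):
166 = 1 × 147 + 19  ⟹  19 = (1)·166 + (-1)·147
147 = 7 × 19 + 14  ⟹  14 = (-7)·166 + (8)·147
19 = 1 × 14 + 5  ⟹  5 = (8)·166 + (-9)·147
14 = 2 × 5 + 4  ⟹  4 = (-23)·166 + (26)·147
5 = 1 × 4 + 1  ⟹  1 = (31)·166 + (-35)·147
So (-35)·147 ≡ 1 (mod 166), i.e. 147^(-1) ≡ -35 ≡ 131 (mod 166).
Check: 147 × 131 = 19257 ≡ 1 (mod 166)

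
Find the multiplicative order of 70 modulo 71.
2

71 is prime, so ord(70) divides φ(71) = 70.
Divisors of 70: 1, 2, 5, 7, 10, 14, 35, 70.
Repeated squaring: 70^1 ≡ 70, 70^2 ≡ 1, 70^4 ≡ 1, 70^8 ≡ 1, 70^16 ≡ 1, 70^32 ≡ 1, 70^64 ≡ 1 (mod 71).
Test 70^d mod 71 for each divisor d in increasing order:
70^1 ≡ 70
70^2 ≡ 1  ← first divisor giving 1
The order is 2.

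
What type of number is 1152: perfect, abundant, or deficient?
abundant

Proper divisors of 1152: sum = 1 + 2 + 3 + 4 + 6 + 8 + 9 + 12 + ... + 192 + 288 + 384 + 576 (23 divisors) = 2163
Since 2163 > 1152, 1152 is abundant.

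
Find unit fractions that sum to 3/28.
1/10 + 1/140

Greedy algorithm:
3/28: ceiling(28/3) = 10, use 1/10
1/140: ceiling(140/1) = 140, use 1/140
Result: 3/28 = 1/10 + 1/140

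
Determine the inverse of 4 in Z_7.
2

gcd(4, 7) = 1, so the inverse exists.
Extended Euclidean algorithm on (7, 4):
7 = 1 × 4 + 3  ⟹  3 = (1)·7 + (-1)·4
4 = 1 × 3 + 1  ⟹  1 = (-1)·7 + (2)·4
So (2)·4 ≡ 1 (mod 7), i.e. 4^(-1) ≡ 2 (mod 7).
Check: 4 × 2 = 8 ≡ 1 (mod 7)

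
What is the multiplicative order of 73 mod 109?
27

109 is prime, so ord(73) divides φ(109) = 108.
Divisors of 108: 1, 2, 3, 4, 6, 9, 12, 18, 27, 36, 54, 108.
Repeated squaring: 73^1 ≡ 73, 73^2 ≡ 97, 73^4 ≡ 35, 73^8 ≡ 26, 73^16 ≡ 22, 73^32 ≡ 48, 73^64 ≡ 15 (mod 109).
Test 73^d mod 109 for each divisor d in increasing order:
73^1 ≡ 73
73^2 ≡ 97
73^3 = 73^2·73^1 ≡ 105
73^4 ≡ 35
73^6 = 73^4·73^2 ≡ 16
73^9 = 73^8·73^1 ≡ 45
73^12 = 73^8·73^4 ≡ 38
73^18 = 73^16·73^2 ≡ 63
73^27 = 73^16·73^8·73^2·73^1 ≡ 1  ← first divisor giving 1
The order is 27.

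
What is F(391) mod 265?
244

Matrix identity: Q^n = [[F_(n+1), F_n], [F_n, F_(n-1)]] with Q = [[1,1],[1,0]].
n = 391 = 110000111₂. Square-and-multiply, entries mod 265:
Q^1 = [[1,1],[1,0]]
Q^3 = (Q^1)²·Q = [[3,2],[2,1]]
Q^6 = (Q^3)² = [[13,8],[8,5]]
Q^12 = (Q^6)² = [[233,144],[144,89]]
Q^24 = (Q^12)² = [[30,258],[258,37]]
Q^48 = (Q^24)² = [[154,61],[61,93]]
Q^97 = (Q^48)²·Q = [[104,142],[142,227]]
Q^195 = (Q^97)²·Q = [[72,240],[240,97]]
Q^391 = (Q^195)²·Q = [[259,244],[244,15]]
F_391 mod 265 = Q^391[0][1] = 244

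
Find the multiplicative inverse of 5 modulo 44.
9

gcd(5, 44) = 1, so the inverse exists.
Extended Euclidean algorithm on (44, 5):
44 = 8 × 5 + 4  ⟹  4 = (1)·44 + (-8)·5
5 = 1 × 4 + 1  ⟹  1 = (-1)·44 + (9)·5
So (9)·5 ≡ 1 (mod 44), i.e. 5^(-1) ≡ 9 (mod 44).
Check: 5 × 9 = 45 ≡ 1 (mod 44)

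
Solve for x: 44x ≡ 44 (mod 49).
x ≡ 1 (mod 49)

gcd(44, 49) = 1, which divides 44, so solutions exist.
Find 44^(-1) mod 49 by the extended Euclidean algorithm:
49 = 1 × 44 + 5  ⟹  5 = (1)·49 + (-1)·44
44 = 8 × 5 + 4  ⟹  4 = (-8)·49 + (9)·44
5 = 1 × 4 + 1  ⟹  1 = (9)·49 + (-10)·44
So (-10)·44 ≡ 1 (mod 49), i.e. 44^(-1) ≡ -10 ≡ 39 (mod 49).
x ≡ 39 × 44 = 1716 ≡ 1 (mod 49).
Check: 44 × 1 = 44 ≡ 44 (mod 49).
Unique solution: x ≡ 1 (mod 49)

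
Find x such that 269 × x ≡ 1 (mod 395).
279

gcd(269, 395) = 1, so the inverse exists.
Extended Euclidean algorithm on (395, 269):
395 = 1 × 269 + 126  ⟹  126 = (1)·395 + (-1)·269
269 = 2 × 126 + 17  ⟹  17 = (-2)·395 + (3)·269
126 = 7 × 17 + 7  ⟹  7 = (15)·395 + (-22)·269
17 = 2 × 7 + 3  ⟹  3 = (-32)·395 + (47)·269
7 = 2 × 3 + 1  ⟹  1 = (79)·395 + (-116)·269
So (-116)·269 ≡ 1 (mod 395), i.e. 269^(-1) ≡ -116 ≡ 279 (mod 395).
Check: 269 × 279 = 75051 ≡ 1 (mod 395)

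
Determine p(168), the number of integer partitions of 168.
228204732751

p(n) counts ways to write n as a sum of positive integers (order ignored).
Euler's pentagonal recurrence: p(k) = p(k-1) + p(k-2) - p(k-5) - p(k-7) + p(k-12) + p(k-15) - ... (offsets j(3j∓1)/2, signs ++--, p(0)=1, p(<0)=0).
DP table for k = 0..167: p(0)=1, p(1)=1, p(2)=2, p(3)=3, p(4)=5, p(5)=7, p(6)=11, p(7)=15, p(8)=22, p(9)=30, p(10)=42, p(11)=56, p(12)=77, p(13)=101, p(14)=135, p(15)=176, p(16)=231, p(17)=297, p(18)=385, p(19)=490, p(20)=627, p(21)=792, p(22)=1002, p(23)=1255, p(24)=1575, p(25)=1958, p(26)=2436, p(27)=3010, p(28)=3718, p(29)=4565, p(30)=5604, p(31)=6842, p(32)=8349, p(33)=10143, p(34)=12310, p(35)=14883, p(36)=17977, p(37)=21637, p(38)=26015, p(39)=31185, p(40)=37338, p(41)=44583, p(42)=53174, p(43)=63261, p(44)=75175, p(45)=89134, p(46)=105558, p(47)=124754, p(48)=147273, p(49)=173525, p(50)=204226, p(51)=239943, p(52)=281589, p(53)=329931, p(54)=386155, p(55)=451276, p(56)=526823, p(57)=614154, p(58)=715220, p(59)=831820, p(60)=966467, p(61)=1121505, p(62)=1300156, p(63)=1505499, p(64)=1741630, p(65)=2012558, p(66)=2323520, p(67)=2679689, p(68)=3087735, p(69)=3554345, p(70)=4087968, p(71)=4697205, p(72)=5392783, p(73)=6185689, p(74)=7089500, p(75)=8118264, p(76)=9289091, p(77)=10619863, p(78)=12132164, p(79)=13848650, p(80)=15796476, p(81)=18004327, p(82)=20506255, p(83)=23338469, p(84)=26543660, p(85)=30167357, p(86)=34262962, p(87)=38887673, p(88)=44108109, p(89)=49995925, p(90)=56634173, p(91)=64112359, p(92)=72533807, p(93)=82010177, p(94)=92669720, p(95)=104651419, p(96)=118114304, p(97)=133230930, p(98)=150198136, p(99)=169229875, p(100)=190569292, p(101)=214481126, p(102)=241265379, p(103)=271248950, p(104)=304801365, p(105)=342325709, p(106)=384276336, p(107)=431149389, p(108)=483502844, p(109)=541946240, p(110)=607163746, p(111)=679903203, p(112)=761002156, p(113)=851376628, p(114)=952050665, p(115)=1064144451, p(116)=1188908248, p(117)=1327710076, p(118)=1482074143, p(119)=1653668665, p(120)=1844349560, p(121)=2056148051, p(122)=2291320912, p(123)=2552338241, p(124)=2841940500, p(125)=3163127352, p(126)=3519222692, p(127)=3913864295, p(128)=4351078600, p(129)=4835271870, p(130)=5371315400, p(131)=5964539504, p(132)=6620830889, p(133)=7346629512, p(134)=8149040695, p(135)=9035836076, p(136)=10015581680, p(137)=11097645016, p(138)=12292341831, p(139)=13610949895, p(140)=15065878135, p(141)=16670689208, p(142)=18440293320, p(143)=20390982757, p(144)=22540654445, p(145)=24908858009, p(146)=27517052599, p(147)=30388671978, p(148)=33549419497, p(149)=37027355200, p(150)=40853235313, p(151)=45060624582, p(152)=49686288421, p(153)=54770336324, p(154)=60356673280, p(155)=66493182097, p(156)=73232243759, p(157)=80630964769, p(158)=88751778802, p(159)=97662728555, p(160)=107438159466, p(161)=118159068427, p(162)=129913904637, p(163)=142798995930, p(164)=156919475295, p(165)=172389800255, p(166)=189334822579, p(167)=207890420102.
Final step: p(168) = p(167) + p(166) - p(163) - p(161) + p(156) + p(153) - p(146) - p(142) + p(133) + p(128) - p(117) - p(111) + p(98) + p(91) - p(76) - p(68) + p(51) + p(42) - p(23) - p(13)
= 207890420102 + 189334822579 - 142798995930 - 118159068427 + 73232243759 + 54770336324 - 27517052599 - 18440293320 + 7346629512 + 4351078600 - 1327710076 - 679903203 + 150198136 + 64112359 - 9289091 - 3087735 + 239943 + 53174 - 1255 - 101
= 228204732751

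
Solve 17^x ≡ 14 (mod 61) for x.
10

Baby-step giant-step with step n = ⌈√61⌉ = 8.
Baby steps 17^j mod 61 (j:value) for j=0..7: 0:1, 1:17, 2:45, 3:33, 4:12, 5:21, 6:52, 7:30.
Giant-step multiplier: 17^(-8) ≡ 17^(60-8) = 17^52 ≡ 25 (mod 61).
Giant steps γ_i = 14·25^i mod 61: γ_0=14, γ_1=45 (in table at j=2).
x = i·n + j = 1·8 + 2 = 10.
Check: 17^10 ≡ 14 (mod 61).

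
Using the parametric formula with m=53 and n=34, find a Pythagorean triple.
(1653, 3604, 3965)

Euclid's formula: a = m² - n², b = 2mn, c = m² + n²
m = 53, n = 34
a = 53² - 34² = 2809 - 1156 = 1653
b = 2 × 53 × 34 = 3604
c = 53² + 34² = 2809 + 1156 = 3965
Verification: 1653² + 3604² = 2732409 + 12988816 = 15721225 = 3965² ✓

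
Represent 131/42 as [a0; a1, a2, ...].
[3; 8, 2, 2]

Euclidean algorithm steps:
131 = 3 × 42 + 5
42 = 8 × 5 + 2
5 = 2 × 2 + 1
2 = 2 × 1 + 0
Continued fraction: [3; 8, 2, 2]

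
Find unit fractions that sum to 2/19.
1/10 + 1/190

Greedy algorithm:
2/19: ceiling(19/2) = 10, use 1/10
1/190: ceiling(190/1) = 190, use 1/190
Result: 2/19 = 1/10 + 1/190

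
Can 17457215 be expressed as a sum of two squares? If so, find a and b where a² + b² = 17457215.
Not possible

Factorization: 17457215 = 5 × 17 × 59^3
By Fermat: n is sum of two squares iff every prime p ≡ 3 (mod 4) appears to even power.
Prime(s) ≡ 3 (mod 4) with odd exponent: [(59, 3)]
Therefore 17457215 cannot be expressed as a² + b².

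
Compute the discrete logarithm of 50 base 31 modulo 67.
47

Baby-step giant-step with step n = ⌈√67⌉ = 9.
Baby steps 31^j mod 67 (j:value) for j=0..8: 0:1, 1:31, 2:23, 3:43, 4:60, 5:51, 6:40, 7:34, 8:49.
Giant-step multiplier: 31^(-9) ≡ 31^(66-9) = 31^57 ≡ 3 (mod 67).
Giant steps γ_i = 50·3^i mod 67: γ_0=50, γ_1=16, γ_2=48, γ_3=10, γ_4=30, γ_5=23 (in table at j=2).
x = i·n + j = 5·9 + 2 = 47.
Check: 31^47 ≡ 50 (mod 67).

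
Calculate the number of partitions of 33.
10143

p(n) counts ways to write n as a sum of positive integers (order ignored).
Euler's pentagonal recurrence: p(k) = p(k-1) + p(k-2) - p(k-5) - p(k-7) + p(k-12) + p(k-15) - ... (offsets j(3j∓1)/2, signs ++--, p(0)=1, p(<0)=0).
DP table for k = 0..32: p(0)=1, p(1)=1, p(2)=2, p(3)=3, p(4)=5, p(5)=7, p(6)=11, p(7)=15, p(8)=22, p(9)=30, p(10)=42, p(11)=56, p(12)=77, p(13)=101, p(14)=135, p(15)=176, p(16)=231, p(17)=297, p(18)=385, p(19)=490, p(20)=627, p(21)=792, p(22)=1002, p(23)=1255, p(24)=1575, p(25)=1958, p(26)=2436, p(27)=3010, p(28)=3718, p(29)=4565, p(30)=5604, p(31)=6842, p(32)=8349.
Final step: p(33) = p(32) + p(31) - p(28) - p(26) + p(21) + p(18) - p(11) - p(7)
= 8349 + 6842 - 3718 - 2436 + 792 + 385 - 56 - 15
= 10143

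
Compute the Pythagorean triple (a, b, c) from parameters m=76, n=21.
(5335, 3192, 6217)

Euclid's formula: a = m² - n², b = 2mn, c = m² + n²
m = 76, n = 21
a = 76² - 21² = 5776 - 441 = 5335
b = 2 × 76 × 21 = 3192
c = 76² + 21² = 5776 + 441 = 6217
Verification: 5335² + 3192² = 28462225 + 10188864 = 38651089 = 6217² ✓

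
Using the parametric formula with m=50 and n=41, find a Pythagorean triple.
(819, 4100, 4181)

Euclid's formula: a = m² - n², b = 2mn, c = m² + n²
m = 50, n = 41
a = 50² - 41² = 2500 - 1681 = 819
b = 2 × 50 × 41 = 4100
c = 50² + 41² = 2500 + 1681 = 4181
Verification: 819² + 4100² = 670761 + 16810000 = 17480761 = 4181² ✓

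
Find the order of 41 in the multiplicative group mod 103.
51

103 is prime, so ord(41) divides φ(103) = 102.
Divisors of 102: 1, 2, 3, 6, 17, 34, 51, 102.
Repeated squaring: 41^1 ≡ 41, 41^2 ≡ 33, 41^4 ≡ 59, 41^8 ≡ 82, 41^16 ≡ 29, 41^32 ≡ 17, 41^64 ≡ 83 (mod 103).
Test 41^d mod 103 for each divisor d in increasing order:
41^1 ≡ 41
41^2 ≡ 33
41^3 = 41^2·41^1 ≡ 14
41^6 = 41^4·41^2 ≡ 93
41^17 = 41^16·41^1 ≡ 56
41^34 = 41^32·41^2 ≡ 46
41^51 = 41^32·41^16·41^2·41^1 ≡ 1  ← first divisor giving 1
The order is 51.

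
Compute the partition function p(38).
26015

p(n) counts ways to write n as a sum of positive integers (order ignored).
Euler's pentagonal recurrence: p(k) = p(k-1) + p(k-2) - p(k-5) - p(k-7) + p(k-12) + p(k-15) - ... (offsets j(3j∓1)/2, signs ++--, p(0)=1, p(<0)=0).
DP table for k = 0..37: p(0)=1, p(1)=1, p(2)=2, p(3)=3, p(4)=5, p(5)=7, p(6)=11, p(7)=15, p(8)=22, p(9)=30, p(10)=42, p(11)=56, p(12)=77, p(13)=101, p(14)=135, p(15)=176, p(16)=231, p(17)=297, p(18)=385, p(19)=490, p(20)=627, p(21)=792, p(22)=1002, p(23)=1255, p(24)=1575, p(25)=1958, p(26)=2436, p(27)=3010, p(28)=3718, p(29)=4565, p(30)=5604, p(31)=6842, p(32)=8349, p(33)=10143, p(34)=12310, p(35)=14883, p(36)=17977, p(37)=21637.
Final step: p(38) = p(37) + p(36) - p(33) - p(31) + p(26) + p(23) - p(16) - p(12) + p(3)
= 21637 + 17977 - 10143 - 6842 + 2436 + 1255 - 231 - 77 + 3
= 26015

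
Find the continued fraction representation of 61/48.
[1; 3, 1, 2, 4]

Euclidean algorithm steps:
61 = 1 × 48 + 13
48 = 3 × 13 + 9
13 = 1 × 9 + 4
9 = 2 × 4 + 1
4 = 4 × 1 + 0
Continued fraction: [1; 3, 1, 2, 4]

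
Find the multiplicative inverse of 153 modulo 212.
97

gcd(153, 212) = 1, so the inverse exists.
Extended Euclidean algorithm on (212, 153):
212 = 1 × 153 + 59  ⟹  59 = (1)·212 + (-1)·153
153 = 2 × 59 + 35  ⟹  35 = (-2)·212 + (3)·153
59 = 1 × 35 + 24  ⟹  24 = (3)·212 + (-4)·153
35 = 1 × 24 + 11  ⟹  11 = (-5)·212 + (7)·153
24 = 2 × 11 + 2  ⟹  2 = (13)·212 + (-18)·153
11 = 5 × 2 + 1  ⟹  1 = (-70)·212 + (97)·153
So (97)·153 ≡ 1 (mod 212), i.e. 153^(-1) ≡ 97 (mod 212).
Check: 153 × 97 = 14841 ≡ 1 (mod 212)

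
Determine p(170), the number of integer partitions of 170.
274768617130

p(n) counts ways to write n as a sum of positive integers (order ignored).
Euler's pentagonal recurrence: p(k) = p(k-1) + p(k-2) - p(k-5) - p(k-7) + p(k-12) + p(k-15) - ... (offsets j(3j∓1)/2, signs ++--, p(0)=1, p(<0)=0).
DP table for k = 0..169: p(0)=1, p(1)=1, p(2)=2, p(3)=3, p(4)=5, p(5)=7, p(6)=11, p(7)=15, p(8)=22, p(9)=30, p(10)=42, p(11)=56, p(12)=77, p(13)=101, p(14)=135, p(15)=176, p(16)=231, p(17)=297, p(18)=385, p(19)=490, p(20)=627, p(21)=792, p(22)=1002, p(23)=1255, p(24)=1575, p(25)=1958, p(26)=2436, p(27)=3010, p(28)=3718, p(29)=4565, p(30)=5604, p(31)=6842, p(32)=8349, p(33)=10143, p(34)=12310, p(35)=14883, p(36)=17977, p(37)=21637, p(38)=26015, p(39)=31185, p(40)=37338, p(41)=44583, p(42)=53174, p(43)=63261, p(44)=75175, p(45)=89134, p(46)=105558, p(47)=124754, p(48)=147273, p(49)=173525, p(50)=204226, p(51)=239943, p(52)=281589, p(53)=329931, p(54)=386155, p(55)=451276, p(56)=526823, p(57)=614154, p(58)=715220, p(59)=831820, p(60)=966467, p(61)=1121505, p(62)=1300156, p(63)=1505499, p(64)=1741630, p(65)=2012558, p(66)=2323520, p(67)=2679689, p(68)=3087735, p(69)=3554345, p(70)=4087968, p(71)=4697205, p(72)=5392783, p(73)=6185689, p(74)=7089500, p(75)=8118264, p(76)=9289091, p(77)=10619863, p(78)=12132164, p(79)=13848650, p(80)=15796476, p(81)=18004327, p(82)=20506255, p(83)=23338469, p(84)=26543660, p(85)=30167357, p(86)=34262962, p(87)=38887673, p(88)=44108109, p(89)=49995925, p(90)=56634173, p(91)=64112359, p(92)=72533807, p(93)=82010177, p(94)=92669720, p(95)=104651419, p(96)=118114304, p(97)=133230930, p(98)=150198136, p(99)=169229875, p(100)=190569292, p(101)=214481126, p(102)=241265379, p(103)=271248950, p(104)=304801365, p(105)=342325709, p(106)=384276336, p(107)=431149389, p(108)=483502844, p(109)=541946240, p(110)=607163746, p(111)=679903203, p(112)=761002156, p(113)=851376628, p(114)=952050665, p(115)=1064144451, p(116)=1188908248, p(117)=1327710076, p(118)=1482074143, p(119)=1653668665, p(120)=1844349560, p(121)=2056148051, p(122)=2291320912, p(123)=2552338241, p(124)=2841940500, p(125)=3163127352, p(126)=3519222692, p(127)=3913864295, p(128)=4351078600, p(129)=4835271870, p(130)=5371315400, p(131)=5964539504, p(132)=6620830889, p(133)=7346629512, p(134)=8149040695, p(135)=9035836076, p(136)=10015581680, p(137)=11097645016, p(138)=12292341831, p(139)=13610949895, p(140)=15065878135, p(141)=16670689208, p(142)=18440293320, p(143)=20390982757, p(144)=22540654445, p(145)=24908858009, p(146)=27517052599, p(147)=30388671978, p(148)=33549419497, p(149)=37027355200, p(150)=40853235313, p(151)=45060624582, p(152)=49686288421, p(153)=54770336324, p(154)=60356673280, p(155)=66493182097, p(156)=73232243759, p(157)=80630964769, p(158)=88751778802, p(159)=97662728555, p(160)=107438159466, p(161)=118159068427, p(162)=129913904637, p(163)=142798995930, p(164)=156919475295, p(165)=172389800255, p(166)=189334822579, p(167)=207890420102, p(168)=228204732751, p(169)=250438925115.
Final step: p(170) = p(169) + p(168) - p(165) - p(163) + p(158) + p(155) - p(148) - p(144) + p(135) + p(130) - p(119) - p(113) + p(100) + p(93) - p(78) - p(70) + p(53) + p(44) - p(25) - p(15)
= 250438925115 + 228204732751 - 172389800255 - 142798995930 + 88751778802 + 66493182097 - 33549419497 - 22540654445 + 9035836076 + 5371315400 - 1653668665 - 851376628 + 190569292 + 82010177 - 12132164 - 4087968 + 329931 + 75175 - 1958 - 176
= 274768617130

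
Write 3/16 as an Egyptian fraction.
1/6 + 1/48

Greedy algorithm:
3/16: ceiling(16/3) = 6, use 1/6
1/48: ceiling(48/1) = 48, use 1/48
Result: 3/16 = 1/6 + 1/48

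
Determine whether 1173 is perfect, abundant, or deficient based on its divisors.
deficient

Proper divisors of 1173: sum = 1 + 3 + 17 + 23 + 51 + 69 + 391 = 555
Since 555 < 1173, 1173 is deficient.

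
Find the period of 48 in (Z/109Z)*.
27

109 is prime, so ord(48) divides φ(109) = 108.
Divisors of 108: 1, 2, 3, 4, 6, 9, 12, 18, 27, 36, 54, 108.
Repeated squaring: 48^1 ≡ 48, 48^2 ≡ 15, 48^4 ≡ 7, 48^8 ≡ 49, 48^16 ≡ 3, 48^32 ≡ 9, 48^64 ≡ 81 (mod 109).
Test 48^d mod 109 for each divisor d in increasing order:
48^1 ≡ 48
48^2 ≡ 15
48^3 = 48^2·48^1 ≡ 66
48^4 ≡ 7
48^6 = 48^4·48^2 ≡ 105
48^9 = 48^8·48^1 ≡ 63
48^12 = 48^8·48^4 ≡ 16
48^18 = 48^16·48^2 ≡ 45
48^27 = 48^16·48^8·48^2·48^1 ≡ 1  ← first divisor giving 1
The order is 27.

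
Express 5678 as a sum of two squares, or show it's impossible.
Not possible

Factorization: 5678 = 2 × 17 × 167
By Fermat: n is sum of two squares iff every prime p ≡ 3 (mod 4) appears to even power.
Prime(s) ≡ 3 (mod 4) with odd exponent: [(167, 1)]
Therefore 5678 cannot be expressed as a² + b².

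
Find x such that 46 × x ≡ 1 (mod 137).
3

gcd(46, 137) = 1, so the inverse exists.
Extended Euclidean algorithm on (137, 46):
137 = 2 × 46 + 45  ⟹  45 = (1)·137 + (-2)·46
46 = 1 × 45 + 1  ⟹  1 = (-1)·137 + (3)·46
So (3)·46 ≡ 1 (mod 137), i.e. 46^(-1) ≡ 3 (mod 137).
Check: 46 × 3 = 138 ≡ 1 (mod 137)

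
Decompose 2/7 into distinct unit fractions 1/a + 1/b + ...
1/4 + 1/28

Greedy algorithm:
2/7: ceiling(7/2) = 4, use 1/4
1/28: ceiling(28/1) = 28, use 1/28
Result: 2/7 = 1/4 + 1/28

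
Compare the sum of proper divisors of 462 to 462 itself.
abundant

Proper divisors of 462: sum = 1 + 2 + 3 + 6 + 7 + 11 + 14 + 21 + 22 + 33 + 42 + 66 + 77 + 154 + 231 = 690
Since 690 > 462, 462 is abundant.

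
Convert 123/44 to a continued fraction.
[2; 1, 3, 1, 8]

Euclidean algorithm steps:
123 = 2 × 44 + 35
44 = 1 × 35 + 9
35 = 3 × 9 + 8
9 = 1 × 8 + 1
8 = 8 × 1 + 0
Continued fraction: [2; 1, 3, 1, 8]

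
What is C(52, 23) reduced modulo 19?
7

Using Lucas' theorem:
Write n=52 and k=23 in base 19:
n in base 19: [2, 14]
k in base 19: [1, 4]
C(52,23) mod 19 = ∏ C(n_i, k_i) mod 19
Digit binomials (mod 19): C(2,1) = 2; C(14,4) = 1001 ≡ 13
Product: 2 × 13 = 26 ≡ 7 (mod 19)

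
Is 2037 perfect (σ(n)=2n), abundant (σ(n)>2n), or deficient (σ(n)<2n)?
deficient

Proper divisors of 2037: sum = 1 + 3 + 7 + 21 + 97 + 291 + 679 = 1099
Since 1099 < 2037, 2037 is deficient.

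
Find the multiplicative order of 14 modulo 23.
22

23 is prime, so ord(14) divides φ(23) = 22.
Divisors of 22: 1, 2, 11, 22.
Repeated squaring: 14^1 ≡ 14, 14^2 ≡ 12, 14^4 ≡ 6, 14^8 ≡ 13, 14^16 ≡ 8 (mod 23).
Test 14^d mod 23 for each divisor d in increasing order:
14^1 ≡ 14
14^2 ≡ 12
14^11 = 14^8·14^2·14^1 ≡ 22
14^22 = 14^16·14^4·14^2 ≡ 1  ← first divisor giving 1
The order is 22.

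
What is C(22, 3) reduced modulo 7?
0

Using Lucas' theorem:
Write n=22 and k=3 in base 7:
n in base 7: [3, 1]
k in base 7: [0, 3]
C(22,3) mod 7 = ∏ C(n_i, k_i) mod 7
Digit binomials (mod 7): C(3,0) = 1; C(1,3) = 0 (k_i > n_i)
Product: 1 × 0 = 0 ≡ 0 (mod 7)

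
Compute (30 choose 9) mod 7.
4

Using Lucas' theorem:
Write n=30 and k=9 in base 7:
n in base 7: [4, 2]
k in base 7: [1, 2]
C(30,9) mod 7 = ∏ C(n_i, k_i) mod 7
Digit binomials (mod 7): C(4,1) = 4; C(2,2) = 1
Product: 4 × 1 = 4 ≡ 4 (mod 7)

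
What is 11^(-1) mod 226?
185

gcd(11, 226) = 1, so the inverse exists.
Extended Euclidean algorithm on (226, 11):
226 = 20 × 11 + 6  ⟹  6 = (1)·226 + (-20)·11
11 = 1 × 6 + 5  ⟹  5 = (-1)·226 + (21)·11
6 = 1 × 5 + 1  ⟹  1 = (2)·226 + (-41)·11
So (-41)·11 ≡ 1 (mod 226), i.e. 11^(-1) ≡ -41 ≡ 185 (mod 226).
Check: 11 × 185 = 2035 ≡ 1 (mod 226)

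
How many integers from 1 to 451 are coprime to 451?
400

451 = 11 × 41
φ(n) = n × ∏(1 - 1/p) for each prime p dividing n
φ(451) = 451 × (1 - 1/11) × (1 - 1/41) = 400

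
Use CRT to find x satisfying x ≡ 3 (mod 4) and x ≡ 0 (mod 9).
27

Using Chinese Remainder Theorem:
M = 4 × 9 = 36
M1 = 9, M2 = 4
y1 = 9^(-1) mod 4 = 1
y2 = 4^(-1) mod 9 = 7
x = (3×9×1 + 0×4×7) mod 36 = 27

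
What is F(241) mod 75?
16

Matrix identity: Q^n = [[F_(n+1), F_n], [F_n, F_(n-1)]] with Q = [[1,1],[1,0]].
n = 241 = 11110001₂. Square-and-multiply, entries mod 75:
Q^1 = [[1,1],[1,0]]
Q^3 = (Q^1)²·Q = [[3,2],[2,1]]
Q^7 = (Q^3)²·Q = [[21,13],[13,8]]
Q^15 = (Q^7)²·Q = [[12,10],[10,2]]
Q^30 = (Q^15)² = [[19,65],[65,29]]
Q^60 = (Q^30)² = [[11,45],[45,41]]
Q^120 = (Q^60)² = [[46,15],[15,31]]
Q^241 = (Q^120)²·Q = [[46,16],[16,30]]
F_241 mod 75 = Q^241[0][1] = 16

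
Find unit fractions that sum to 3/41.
1/14 + 1/574

Greedy algorithm:
3/41: ceiling(41/3) = 14, use 1/14
1/574: ceiling(574/1) = 574, use 1/574
Result: 3/41 = 1/14 + 1/574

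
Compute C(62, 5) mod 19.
1

Using Lucas' theorem:
Write n=62 and k=5 in base 19:
n in base 19: [3, 5]
k in base 19: [0, 5]
C(62,5) mod 19 = ∏ C(n_i, k_i) mod 19
Digit binomials (mod 19): C(3,0) = 1; C(5,5) = 1
Product: 1 × 1 = 1 ≡ 1 (mod 19)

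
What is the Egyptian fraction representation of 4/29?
1/8 + 1/78 + 1/9048

Greedy algorithm:
4/29: ceiling(29/4) = 8, use 1/8
3/232: ceiling(232/3) = 78, use 1/78
1/9048: ceiling(9048/1) = 9048, use 1/9048
Result: 4/29 = 1/8 + 1/78 + 1/9048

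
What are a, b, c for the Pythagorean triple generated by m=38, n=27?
(715, 2052, 2173)

Euclid's formula: a = m² - n², b = 2mn, c = m² + n²
m = 38, n = 27
a = 38² - 27² = 1444 - 729 = 715
b = 2 × 38 × 27 = 2052
c = 38² + 27² = 1444 + 729 = 2173
Verification: 715² + 2052² = 511225 + 4210704 = 4721929 = 2173² ✓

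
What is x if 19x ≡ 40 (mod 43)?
x ≡ 27 (mod 43)

gcd(19, 43) = 1, which divides 40, so solutions exist.
Find 19^(-1) mod 43 by the extended Euclidean algorithm:
43 = 2 × 19 + 5  ⟹  5 = (1)·43 + (-2)·19
19 = 3 × 5 + 4  ⟹  4 = (-3)·43 + (7)·19
5 = 1 × 4 + 1  ⟹  1 = (4)·43 + (-9)·19
So (-9)·19 ≡ 1 (mod 43), i.e. 19^(-1) ≡ -9 ≡ 34 (mod 43).
x ≡ 34 × 40 = 1360 ≡ 27 (mod 43).
Check: 19 × 27 = 513 ≡ 40 (mod 43).
Unique solution: x ≡ 27 (mod 43)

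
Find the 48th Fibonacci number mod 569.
456

Matrix identity: Q^n = [[F_(n+1), F_n], [F_n, F_(n-1)]] with Q = [[1,1],[1,0]].
n = 48 = 110000₂. Square-and-multiply, entries mod 569:
Q^1 = [[1,1],[1,0]]
Q^3 = (Q^1)²·Q = [[3,2],[2,1]]
Q^6 = (Q^3)² = [[13,8],[8,5]]
Q^12 = (Q^6)² = [[233,144],[144,89]]
Q^24 = (Q^12)² = [[486,279],[279,207]]
Q^48 = (Q^24)² = [[518,456],[456,62]]
F_48 mod 569 = Q^48[0][1] = 456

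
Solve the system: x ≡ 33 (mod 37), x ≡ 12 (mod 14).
292

Using Chinese Remainder Theorem:
M = 37 × 14 = 518
M1 = 14, M2 = 37
y1 = 14^(-1) mod 37 = 8
y2 = 37^(-1) mod 14 = 11
x = (33×14×8 + 12×37×11) mod 518 = 292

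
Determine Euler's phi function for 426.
140

426 = 2 × 3 × 71
φ(n) = n × ∏(1 - 1/p) for each prime p dividing n
φ(426) = 426 × (1 - 1/2) × (1 - 1/3) × (1 - 1/71) = 140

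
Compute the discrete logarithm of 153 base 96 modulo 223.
182

Baby-step giant-step with step n = ⌈√223⌉ = 15.
Baby steps 96^j mod 223 (j:value) for j=0..14: 0:1, 1:96, 2:73, 3:95, 4:200, 5:22, 6:105, 7:45, 8:83, 9:163, 10:38, 11:80, 12:98, 13:42, 14:18.
Giant-step multiplier: 96^(-15) ≡ 96^(222-15) = 96^207 ≡ 219 (mod 223).
Giant steps γ_i = 153·219^i mod 223: γ_0=153, γ_1=57, γ_2=218, γ_3=20, γ_4=143, γ_5=97, γ_6=58, γ_7=214, γ_8=36, γ_9=79, γ_10=130, γ_11=149, γ_12=73 (in table at j=2).
x = i·n + j = 12·15 + 2 = 182.
Check: 96^182 ≡ 153 (mod 223).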